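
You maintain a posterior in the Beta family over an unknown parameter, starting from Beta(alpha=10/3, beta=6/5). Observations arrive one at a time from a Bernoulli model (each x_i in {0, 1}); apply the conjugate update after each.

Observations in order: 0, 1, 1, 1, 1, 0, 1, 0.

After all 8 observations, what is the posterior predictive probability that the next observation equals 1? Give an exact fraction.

125/188

obs 1: x=0 → posterior Beta(10/3, 11/5)
obs 2: x=1 → posterior Beta(13/3, 11/5)
obs 3: x=1 → posterior Beta(16/3, 11/5)
obs 4: x=1 → posterior Beta(19/3, 11/5)
obs 5: x=1 → posterior Beta(22/3, 11/5)
obs 6: x=0 → posterior Beta(22/3, 16/5)
obs 7: x=1 → posterior Beta(25/3, 16/5)
obs 8: x=0 → posterior Beta(25/3, 21/5)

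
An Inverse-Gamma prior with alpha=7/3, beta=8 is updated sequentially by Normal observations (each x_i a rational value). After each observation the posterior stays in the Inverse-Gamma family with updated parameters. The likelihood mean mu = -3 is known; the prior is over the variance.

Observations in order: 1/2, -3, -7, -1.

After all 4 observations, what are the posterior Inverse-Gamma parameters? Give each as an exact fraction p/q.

alpha=13/3, beta=193/8

obs 1: x=1/2 → posterior Inverse-Gamma(17/6, 113/8)
obs 2: x=-3 → posterior Inverse-Gamma(10/3, 113/8)
obs 3: x=-7 → posterior Inverse-Gamma(23/6, 177/8)
obs 4: x=-1 → posterior Inverse-Gamma(13/3, 193/8)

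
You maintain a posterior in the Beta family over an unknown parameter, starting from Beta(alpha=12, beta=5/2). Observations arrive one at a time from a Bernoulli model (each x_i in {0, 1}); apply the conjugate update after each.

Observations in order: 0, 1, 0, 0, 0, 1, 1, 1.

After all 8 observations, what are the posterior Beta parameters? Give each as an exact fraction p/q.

alpha=16, beta=13/2

obs 1: x=0 → posterior Beta(12, 7/2)
obs 2: x=1 → posterior Beta(13, 7/2)
obs 3: x=0 → posterior Beta(13, 9/2)
obs 4: x=0 → posterior Beta(13, 11/2)
obs 5: x=0 → posterior Beta(13, 13/2)
obs 6: x=1 → posterior Beta(14, 13/2)
obs 7: x=1 → posterior Beta(15, 13/2)
obs 8: x=1 → posterior Beta(16, 13/2)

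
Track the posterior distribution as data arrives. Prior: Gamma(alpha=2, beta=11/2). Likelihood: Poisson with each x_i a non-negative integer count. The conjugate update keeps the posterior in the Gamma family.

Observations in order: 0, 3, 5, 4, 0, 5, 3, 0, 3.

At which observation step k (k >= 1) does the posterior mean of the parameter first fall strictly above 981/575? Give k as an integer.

obs 1: x=0 → posterior Gamma(2, 13/2)
obs 2: x=3 → posterior Gamma(5, 15/2)
obs 3: x=5 → posterior Gamma(10, 17/2)
obs 4: x=4 → posterior Gamma(14, 19/2)
obs 5: x=0 → posterior Gamma(14, 21/2)
obs 6: x=5 → posterior Gamma(19, 23/2)
obs 7: x=3 → posterior Gamma(22, 25/2)
obs 8: x=0 → posterior Gamma(22, 27/2)
obs 9: x=3 → posterior Gamma(25, 29/2)

k = 7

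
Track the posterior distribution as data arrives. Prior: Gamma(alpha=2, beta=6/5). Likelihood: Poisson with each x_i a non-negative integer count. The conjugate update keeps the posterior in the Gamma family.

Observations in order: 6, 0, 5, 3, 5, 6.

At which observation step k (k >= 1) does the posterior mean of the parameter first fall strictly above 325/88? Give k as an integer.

k = 6

obs 1: x=6 → posterior Gamma(8, 11/5)
obs 2: x=0 → posterior Gamma(8, 16/5)
obs 3: x=5 → posterior Gamma(13, 21/5)
obs 4: x=3 → posterior Gamma(16, 26/5)
obs 5: x=5 → posterior Gamma(21, 31/5)
obs 6: x=6 → posterior Gamma(27, 36/5)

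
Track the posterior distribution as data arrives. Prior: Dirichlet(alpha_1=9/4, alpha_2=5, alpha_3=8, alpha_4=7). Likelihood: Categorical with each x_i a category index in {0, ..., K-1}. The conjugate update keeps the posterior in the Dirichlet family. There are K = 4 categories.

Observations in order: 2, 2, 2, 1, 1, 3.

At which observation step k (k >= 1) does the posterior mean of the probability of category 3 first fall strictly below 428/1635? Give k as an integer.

k = 5

obs 1: x=2 → posterior Dirichlet(9/4, 5, 9, 7)
obs 2: x=2 → posterior Dirichlet(9/4, 5, 10, 7)
obs 3: x=2 → posterior Dirichlet(9/4, 5, 11, 7)
obs 4: x=1 → posterior Dirichlet(9/4, 6, 11, 7)
obs 5: x=1 → posterior Dirichlet(9/4, 7, 11, 7)
obs 6: x=3 → posterior Dirichlet(9/4, 7, 11, 8)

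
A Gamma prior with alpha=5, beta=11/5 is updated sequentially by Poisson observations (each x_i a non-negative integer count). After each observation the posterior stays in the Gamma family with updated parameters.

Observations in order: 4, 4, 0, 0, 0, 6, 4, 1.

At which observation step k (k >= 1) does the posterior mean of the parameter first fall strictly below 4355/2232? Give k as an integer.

obs 1: x=4 → posterior Gamma(9, 16/5)
obs 2: x=4 → posterior Gamma(13, 21/5)
obs 3: x=0 → posterior Gamma(13, 26/5)
obs 4: x=0 → posterior Gamma(13, 31/5)
obs 5: x=0 → posterior Gamma(13, 36/5)
obs 6: x=6 → posterior Gamma(19, 41/5)
obs 7: x=4 → posterior Gamma(23, 46/5)
obs 8: x=1 → posterior Gamma(24, 51/5)

k = 5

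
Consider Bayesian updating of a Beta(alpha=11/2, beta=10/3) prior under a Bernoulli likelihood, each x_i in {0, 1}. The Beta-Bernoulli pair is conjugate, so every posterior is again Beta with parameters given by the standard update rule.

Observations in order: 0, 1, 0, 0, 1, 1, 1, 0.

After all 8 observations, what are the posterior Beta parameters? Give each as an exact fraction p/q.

obs 1: x=0 → posterior Beta(11/2, 13/3)
obs 2: x=1 → posterior Beta(13/2, 13/3)
obs 3: x=0 → posterior Beta(13/2, 16/3)
obs 4: x=0 → posterior Beta(13/2, 19/3)
obs 5: x=1 → posterior Beta(15/2, 19/3)
obs 6: x=1 → posterior Beta(17/2, 19/3)
obs 7: x=1 → posterior Beta(19/2, 19/3)
obs 8: x=0 → posterior Beta(19/2, 22/3)

alpha=19/2, beta=22/3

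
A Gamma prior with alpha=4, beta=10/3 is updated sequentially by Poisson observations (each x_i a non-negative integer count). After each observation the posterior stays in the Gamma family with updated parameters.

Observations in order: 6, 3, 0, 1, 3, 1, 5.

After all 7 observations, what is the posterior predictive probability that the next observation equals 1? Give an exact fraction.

obs 1: x=6 → posterior Gamma(10, 13/3)
obs 2: x=3 → posterior Gamma(13, 16/3)
obs 3: x=0 → posterior Gamma(13, 19/3)
obs 4: x=1 → posterior Gamma(14, 22/3)
obs 5: x=3 → posterior Gamma(17, 25/3)
obs 6: x=1 → posterior Gamma(18, 28/3)
obs 7: x=5 → posterior Gamma(23, 31/3)

1380918503439400338225571972856381979/5695003679558247880375471569828315136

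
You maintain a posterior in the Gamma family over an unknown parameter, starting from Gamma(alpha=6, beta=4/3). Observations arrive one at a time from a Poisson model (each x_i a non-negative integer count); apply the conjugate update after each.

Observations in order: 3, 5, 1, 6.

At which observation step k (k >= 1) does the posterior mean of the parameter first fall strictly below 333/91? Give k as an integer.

obs 1: x=3 → posterior Gamma(9, 7/3)
obs 2: x=5 → posterior Gamma(14, 10/3)
obs 3: x=1 → posterior Gamma(15, 13/3)
obs 4: x=6 → posterior Gamma(21, 16/3)

k = 3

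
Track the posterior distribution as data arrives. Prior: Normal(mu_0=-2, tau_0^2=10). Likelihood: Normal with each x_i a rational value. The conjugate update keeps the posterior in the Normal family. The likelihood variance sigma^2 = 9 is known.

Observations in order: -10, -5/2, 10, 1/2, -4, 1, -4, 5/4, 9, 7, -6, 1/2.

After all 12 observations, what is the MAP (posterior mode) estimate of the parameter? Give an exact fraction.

obs 1: x=-10 → posterior Normal(-118/19, 90/19)
obs 2: x=-5/2 → posterior Normal(-143/29, 90/29)
obs 3: x=10 → posterior Normal(-43/39, 30/13)
obs 4: x=1/2 → posterior Normal(-38/49, 90/49)
obs 5: x=-4 → posterior Normal(-78/59, 90/59)
obs 6: x=1 → posterior Normal(-68/69, 30/23)
obs 7: x=-4 → posterior Normal(-108/79, 90/79)
obs 8: x=5/4 → posterior Normal(-191/178, 90/89)
obs 9: x=9 → posterior Normal(-1/18, 10/11)
obs 10: x=7 → posterior Normal(129/218, 90/109)
obs 11: x=-6 → posterior Normal(9/238, 90/119)
obs 12: x=1/2 → posterior Normal(19/258, 30/43)

19/258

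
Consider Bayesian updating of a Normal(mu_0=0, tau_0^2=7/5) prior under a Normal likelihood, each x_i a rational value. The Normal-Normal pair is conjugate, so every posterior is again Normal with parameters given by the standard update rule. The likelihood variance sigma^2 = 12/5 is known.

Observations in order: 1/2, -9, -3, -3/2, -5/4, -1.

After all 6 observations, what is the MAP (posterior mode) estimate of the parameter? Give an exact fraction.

-427/216

obs 1: x=1/2 → posterior Normal(7/38, 84/95)
obs 2: x=-9 → posterior Normal(-119/52, 42/65)
obs 3: x=-3 → posterior Normal(-161/66, 28/55)
obs 4: x=-3/2 → posterior Normal(-91/40, 21/50)
obs 5: x=-5/4 → posterior Normal(-399/188, 84/235)
obs 6: x=-1 → posterior Normal(-427/216, 14/45)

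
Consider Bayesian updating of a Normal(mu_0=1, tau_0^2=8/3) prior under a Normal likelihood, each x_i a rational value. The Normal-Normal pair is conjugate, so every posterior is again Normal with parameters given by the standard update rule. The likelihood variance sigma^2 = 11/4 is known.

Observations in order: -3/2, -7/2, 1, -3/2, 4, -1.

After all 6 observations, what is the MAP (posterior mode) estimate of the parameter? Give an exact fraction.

obs 1: x=-3/2 → posterior Normal(-3/13, 88/65)
obs 2: x=-7/2 → posterior Normal(-127/97, 88/97)
obs 3: x=1 → posterior Normal(-95/129, 88/129)
obs 4: x=-3/2 → posterior Normal(-143/161, 88/161)
obs 5: x=4 → posterior Normal(-15/193, 88/193)
obs 6: x=-1 → posterior Normal(-47/225, 88/225)

-47/225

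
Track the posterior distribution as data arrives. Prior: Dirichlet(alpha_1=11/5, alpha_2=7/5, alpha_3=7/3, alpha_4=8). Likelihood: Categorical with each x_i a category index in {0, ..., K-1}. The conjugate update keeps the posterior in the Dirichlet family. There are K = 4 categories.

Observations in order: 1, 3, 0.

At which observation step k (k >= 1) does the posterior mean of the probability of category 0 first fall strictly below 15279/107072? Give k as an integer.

obs 1: x=1 → posterior Dirichlet(11/5, 12/5, 7/3, 8)
obs 2: x=3 → posterior Dirichlet(11/5, 12/5, 7/3, 9)
obs 3: x=0 → posterior Dirichlet(16/5, 12/5, 7/3, 9)

k = 2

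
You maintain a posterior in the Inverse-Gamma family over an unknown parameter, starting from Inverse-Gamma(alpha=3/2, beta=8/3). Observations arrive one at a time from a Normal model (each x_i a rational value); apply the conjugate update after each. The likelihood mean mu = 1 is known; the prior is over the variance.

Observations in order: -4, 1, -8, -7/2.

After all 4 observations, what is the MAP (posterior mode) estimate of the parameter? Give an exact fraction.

1579/108

obs 1: x=-4 → posterior Inverse-Gamma(2, 91/6)
obs 2: x=1 → posterior Inverse-Gamma(5/2, 91/6)
obs 3: x=-8 → posterior Inverse-Gamma(3, 167/3)
obs 4: x=-7/2 → posterior Inverse-Gamma(7/2, 1579/24)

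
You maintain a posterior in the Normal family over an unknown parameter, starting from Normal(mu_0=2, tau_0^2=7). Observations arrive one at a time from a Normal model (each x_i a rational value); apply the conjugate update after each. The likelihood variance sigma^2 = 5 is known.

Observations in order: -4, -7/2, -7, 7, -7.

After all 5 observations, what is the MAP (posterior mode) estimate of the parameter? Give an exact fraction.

obs 1: x=-4 → posterior Normal(-3/2, 35/12)
obs 2: x=-7/2 → posterior Normal(-85/38, 35/19)
obs 3: x=-7 → posterior Normal(-183/52, 35/26)
obs 4: x=7 → posterior Normal(-85/66, 35/33)
obs 5: x=-7 → posterior Normal(-183/80, 7/8)

-183/80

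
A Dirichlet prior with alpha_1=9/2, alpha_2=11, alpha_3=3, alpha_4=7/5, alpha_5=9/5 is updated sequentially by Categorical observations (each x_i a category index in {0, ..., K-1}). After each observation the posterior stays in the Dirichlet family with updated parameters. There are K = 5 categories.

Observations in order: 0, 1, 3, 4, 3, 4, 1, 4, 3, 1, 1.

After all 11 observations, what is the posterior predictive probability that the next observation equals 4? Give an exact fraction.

16/109

obs 1: x=0 → posterior Dirichlet(11/2, 11, 3, 7/5, 9/5)
obs 2: x=1 → posterior Dirichlet(11/2, 12, 3, 7/5, 9/5)
obs 3: x=3 → posterior Dirichlet(11/2, 12, 3, 12/5, 9/5)
obs 4: x=4 → posterior Dirichlet(11/2, 12, 3, 12/5, 14/5)
obs 5: x=3 → posterior Dirichlet(11/2, 12, 3, 17/5, 14/5)
obs 6: x=4 → posterior Dirichlet(11/2, 12, 3, 17/5, 19/5)
obs 7: x=1 → posterior Dirichlet(11/2, 13, 3, 17/5, 19/5)
obs 8: x=4 → posterior Dirichlet(11/2, 13, 3, 17/5, 24/5)
obs 9: x=3 → posterior Dirichlet(11/2, 13, 3, 22/5, 24/5)
obs 10: x=1 → posterior Dirichlet(11/2, 14, 3, 22/5, 24/5)
obs 11: x=1 → posterior Dirichlet(11/2, 15, 3, 22/5, 24/5)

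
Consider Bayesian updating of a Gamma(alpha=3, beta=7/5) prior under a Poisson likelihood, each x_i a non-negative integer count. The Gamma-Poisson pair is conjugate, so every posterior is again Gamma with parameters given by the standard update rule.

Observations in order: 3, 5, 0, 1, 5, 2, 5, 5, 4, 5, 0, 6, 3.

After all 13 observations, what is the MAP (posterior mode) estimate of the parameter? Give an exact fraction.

115/36

obs 1: x=3 → posterior Gamma(6, 12/5)
obs 2: x=5 → posterior Gamma(11, 17/5)
obs 3: x=0 → posterior Gamma(11, 22/5)
obs 4: x=1 → posterior Gamma(12, 27/5)
obs 5: x=5 → posterior Gamma(17, 32/5)
obs 6: x=2 → posterior Gamma(19, 37/5)
obs 7: x=5 → posterior Gamma(24, 42/5)
obs 8: x=5 → posterior Gamma(29, 47/5)
obs 9: x=4 → posterior Gamma(33, 52/5)
obs 10: x=5 → posterior Gamma(38, 57/5)
obs 11: x=0 → posterior Gamma(38, 62/5)
obs 12: x=6 → posterior Gamma(44, 67/5)
obs 13: x=3 → posterior Gamma(47, 72/5)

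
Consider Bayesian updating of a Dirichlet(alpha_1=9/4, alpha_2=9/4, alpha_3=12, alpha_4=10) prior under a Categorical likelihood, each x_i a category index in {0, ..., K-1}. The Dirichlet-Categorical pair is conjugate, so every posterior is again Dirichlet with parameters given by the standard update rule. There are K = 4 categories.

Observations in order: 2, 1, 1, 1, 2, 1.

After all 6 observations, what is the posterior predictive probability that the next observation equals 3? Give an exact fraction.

obs 1: x=2 → posterior Dirichlet(9/4, 9/4, 13, 10)
obs 2: x=1 → posterior Dirichlet(9/4, 13/4, 13, 10)
obs 3: x=1 → posterior Dirichlet(9/4, 17/4, 13, 10)
obs 4: x=1 → posterior Dirichlet(9/4, 21/4, 13, 10)
obs 5: x=2 → posterior Dirichlet(9/4, 21/4, 14, 10)
obs 6: x=1 → posterior Dirichlet(9/4, 25/4, 14, 10)

4/13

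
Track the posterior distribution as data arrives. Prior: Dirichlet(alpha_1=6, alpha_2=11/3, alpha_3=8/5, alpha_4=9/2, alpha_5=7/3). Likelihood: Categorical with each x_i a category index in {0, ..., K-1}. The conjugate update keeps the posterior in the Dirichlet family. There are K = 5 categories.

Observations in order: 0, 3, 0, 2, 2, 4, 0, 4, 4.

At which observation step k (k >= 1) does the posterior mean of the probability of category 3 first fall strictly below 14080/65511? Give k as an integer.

obs 1: x=0 → posterior Dirichlet(7, 11/3, 8/5, 9/2, 7/3)
obs 2: x=3 → posterior Dirichlet(7, 11/3, 8/5, 11/2, 7/3)
obs 3: x=0 → posterior Dirichlet(8, 11/3, 8/5, 11/2, 7/3)
obs 4: x=2 → posterior Dirichlet(8, 11/3, 13/5, 11/2, 7/3)
obs 5: x=2 → posterior Dirichlet(8, 11/3, 18/5, 11/2, 7/3)
obs 6: x=4 → posterior Dirichlet(8, 11/3, 18/5, 11/2, 10/3)
obs 7: x=0 → posterior Dirichlet(9, 11/3, 18/5, 11/2, 10/3)
obs 8: x=4 → posterior Dirichlet(9, 11/3, 18/5, 11/2, 13/3)
obs 9: x=4 → posterior Dirichlet(9, 11/3, 18/5, 11/2, 16/3)

k = 8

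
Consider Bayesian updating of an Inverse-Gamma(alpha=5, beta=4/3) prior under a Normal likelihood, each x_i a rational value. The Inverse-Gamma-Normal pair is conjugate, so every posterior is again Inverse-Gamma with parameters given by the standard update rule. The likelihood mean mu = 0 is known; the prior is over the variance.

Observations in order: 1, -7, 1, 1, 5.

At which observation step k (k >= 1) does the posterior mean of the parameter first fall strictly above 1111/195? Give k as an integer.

k = 5

obs 1: x=1 → posterior Inverse-Gamma(11/2, 11/6)
obs 2: x=-7 → posterior Inverse-Gamma(6, 79/3)
obs 3: x=1 → posterior Inverse-Gamma(13/2, 161/6)
obs 4: x=1 → posterior Inverse-Gamma(7, 82/3)
obs 5: x=5 → posterior Inverse-Gamma(15/2, 239/6)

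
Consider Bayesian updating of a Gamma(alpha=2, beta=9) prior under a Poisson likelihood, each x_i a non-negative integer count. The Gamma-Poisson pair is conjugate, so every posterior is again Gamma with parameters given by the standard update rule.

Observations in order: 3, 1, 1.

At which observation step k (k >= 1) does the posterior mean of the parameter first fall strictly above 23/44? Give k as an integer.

obs 1: x=3 → posterior Gamma(5, 10)
obs 2: x=1 → posterior Gamma(6, 11)
obs 3: x=1 → posterior Gamma(7, 12)

k = 2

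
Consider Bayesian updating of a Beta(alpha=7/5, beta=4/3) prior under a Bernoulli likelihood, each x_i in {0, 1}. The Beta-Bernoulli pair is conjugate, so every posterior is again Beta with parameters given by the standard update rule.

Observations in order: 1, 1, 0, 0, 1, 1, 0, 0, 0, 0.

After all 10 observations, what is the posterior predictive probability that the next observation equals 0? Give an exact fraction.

110/191

obs 1: x=1 → posterior Beta(12/5, 4/3)
obs 2: x=1 → posterior Beta(17/5, 4/3)
obs 3: x=0 → posterior Beta(17/5, 7/3)
obs 4: x=0 → posterior Beta(17/5, 10/3)
obs 5: x=1 → posterior Beta(22/5, 10/3)
obs 6: x=1 → posterior Beta(27/5, 10/3)
obs 7: x=0 → posterior Beta(27/5, 13/3)
obs 8: x=0 → posterior Beta(27/5, 16/3)
obs 9: x=0 → posterior Beta(27/5, 19/3)
obs 10: x=0 → posterior Beta(27/5, 22/3)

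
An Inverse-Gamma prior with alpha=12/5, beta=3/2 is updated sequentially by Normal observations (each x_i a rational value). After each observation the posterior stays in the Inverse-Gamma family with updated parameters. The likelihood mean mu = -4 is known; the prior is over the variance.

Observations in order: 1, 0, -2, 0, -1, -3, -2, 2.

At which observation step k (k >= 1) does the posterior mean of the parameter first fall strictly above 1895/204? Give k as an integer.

k = 4

obs 1: x=1 → posterior Inverse-Gamma(29/10, 14)
obs 2: x=0 → posterior Inverse-Gamma(17/5, 22)
obs 3: x=-2 → posterior Inverse-Gamma(39/10, 24)
obs 4: x=0 → posterior Inverse-Gamma(22/5, 32)
obs 5: x=-1 → posterior Inverse-Gamma(49/10, 73/2)
obs 6: x=-3 → posterior Inverse-Gamma(27/5, 37)
obs 7: x=-2 → posterior Inverse-Gamma(59/10, 39)
obs 8: x=2 → posterior Inverse-Gamma(32/5, 57)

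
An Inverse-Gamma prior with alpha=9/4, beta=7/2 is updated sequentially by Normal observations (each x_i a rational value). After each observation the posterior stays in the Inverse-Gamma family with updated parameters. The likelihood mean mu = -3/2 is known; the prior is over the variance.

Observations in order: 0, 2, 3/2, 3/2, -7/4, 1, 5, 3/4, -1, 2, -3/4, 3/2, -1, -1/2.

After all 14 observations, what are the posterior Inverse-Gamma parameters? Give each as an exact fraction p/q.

alpha=37/4, beta=1863/32

obs 1: x=0 → posterior Inverse-Gamma(11/4, 37/8)
obs 2: x=2 → posterior Inverse-Gamma(13/4, 43/4)
obs 3: x=3/2 → posterior Inverse-Gamma(15/4, 61/4)
obs 4: x=3/2 → posterior Inverse-Gamma(17/4, 79/4)
obs 5: x=-7/4 → posterior Inverse-Gamma(19/4, 633/32)
obs 6: x=1 → posterior Inverse-Gamma(21/4, 733/32)
obs 7: x=5 → posterior Inverse-Gamma(23/4, 1409/32)
obs 8: x=3/4 → posterior Inverse-Gamma(25/4, 745/16)
obs 9: x=-1 → posterior Inverse-Gamma(27/4, 747/16)
obs 10: x=2 → posterior Inverse-Gamma(29/4, 845/16)
obs 11: x=-3/4 → posterior Inverse-Gamma(31/4, 1699/32)
obs 12: x=3/2 → posterior Inverse-Gamma(33/4, 1843/32)
obs 13: x=-1 → posterior Inverse-Gamma(35/4, 1847/32)
obs 14: x=-1/2 → posterior Inverse-Gamma(37/4, 1863/32)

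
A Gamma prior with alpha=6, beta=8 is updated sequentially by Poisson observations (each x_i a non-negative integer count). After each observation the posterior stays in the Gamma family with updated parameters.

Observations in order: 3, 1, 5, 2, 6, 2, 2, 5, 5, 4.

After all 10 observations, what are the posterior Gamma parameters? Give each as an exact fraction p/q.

obs 1: x=3 → posterior Gamma(9, 9)
obs 2: x=1 → posterior Gamma(10, 10)
obs 3: x=5 → posterior Gamma(15, 11)
obs 4: x=2 → posterior Gamma(17, 12)
obs 5: x=6 → posterior Gamma(23, 13)
obs 6: x=2 → posterior Gamma(25, 14)
obs 7: x=2 → posterior Gamma(27, 15)
obs 8: x=5 → posterior Gamma(32, 16)
obs 9: x=5 → posterior Gamma(37, 17)
obs 10: x=4 → posterior Gamma(41, 18)

alpha=41, beta=18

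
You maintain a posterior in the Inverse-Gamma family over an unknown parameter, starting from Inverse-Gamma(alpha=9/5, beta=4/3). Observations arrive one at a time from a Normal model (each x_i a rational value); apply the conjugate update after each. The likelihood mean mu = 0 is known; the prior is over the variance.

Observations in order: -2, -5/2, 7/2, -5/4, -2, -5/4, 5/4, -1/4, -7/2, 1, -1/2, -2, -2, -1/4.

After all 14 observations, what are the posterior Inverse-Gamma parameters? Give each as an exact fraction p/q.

obs 1: x=-2 → posterior Inverse-Gamma(23/10, 10/3)
obs 2: x=-5/2 → posterior Inverse-Gamma(14/5, 155/24)
obs 3: x=7/2 → posterior Inverse-Gamma(33/10, 151/12)
obs 4: x=-5/4 → posterior Inverse-Gamma(19/5, 1283/96)
obs 5: x=-2 → posterior Inverse-Gamma(43/10, 1475/96)
obs 6: x=-5/4 → posterior Inverse-Gamma(24/5, 775/48)
obs 7: x=5/4 → posterior Inverse-Gamma(53/10, 1625/96)
obs 8: x=-1/4 → posterior Inverse-Gamma(29/5, 407/24)
obs 9: x=-7/2 → posterior Inverse-Gamma(63/10, 277/12)
obs 10: x=1 → posterior Inverse-Gamma(34/5, 283/12)
obs 11: x=-1/2 → posterior Inverse-Gamma(73/10, 569/24)
obs 12: x=-2 → posterior Inverse-Gamma(39/5, 617/24)
obs 13: x=-2 → posterior Inverse-Gamma(83/10, 665/24)
obs 14: x=-1/4 → posterior Inverse-Gamma(44/5, 2663/96)

alpha=44/5, beta=2663/96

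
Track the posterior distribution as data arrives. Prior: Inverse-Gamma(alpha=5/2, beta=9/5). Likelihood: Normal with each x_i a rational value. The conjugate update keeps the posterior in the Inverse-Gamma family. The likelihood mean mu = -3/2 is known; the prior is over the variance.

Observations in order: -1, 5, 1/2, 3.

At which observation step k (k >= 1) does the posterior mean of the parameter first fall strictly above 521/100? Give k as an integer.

obs 1: x=-1 → posterior Inverse-Gamma(3, 77/40)
obs 2: x=5 → posterior Inverse-Gamma(7/2, 461/20)
obs 3: x=1/2 → posterior Inverse-Gamma(4, 501/20)
obs 4: x=3 → posterior Inverse-Gamma(9/2, 1407/40)

k = 2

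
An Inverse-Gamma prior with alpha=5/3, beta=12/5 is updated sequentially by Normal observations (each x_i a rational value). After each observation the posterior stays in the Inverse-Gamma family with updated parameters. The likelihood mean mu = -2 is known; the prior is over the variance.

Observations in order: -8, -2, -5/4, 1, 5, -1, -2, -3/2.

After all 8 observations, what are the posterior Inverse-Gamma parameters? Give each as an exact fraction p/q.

alpha=17/3, beta=8049/160

obs 1: x=-8 → posterior Inverse-Gamma(13/6, 102/5)
obs 2: x=-2 → posterior Inverse-Gamma(8/3, 102/5)
obs 3: x=-5/4 → posterior Inverse-Gamma(19/6, 3309/160)
obs 4: x=1 → posterior Inverse-Gamma(11/3, 4029/160)
obs 5: x=5 → posterior Inverse-Gamma(25/6, 7949/160)
obs 6: x=-1 → posterior Inverse-Gamma(14/3, 8029/160)
obs 7: x=-2 → posterior Inverse-Gamma(31/6, 8029/160)
obs 8: x=-3/2 → posterior Inverse-Gamma(17/3, 8049/160)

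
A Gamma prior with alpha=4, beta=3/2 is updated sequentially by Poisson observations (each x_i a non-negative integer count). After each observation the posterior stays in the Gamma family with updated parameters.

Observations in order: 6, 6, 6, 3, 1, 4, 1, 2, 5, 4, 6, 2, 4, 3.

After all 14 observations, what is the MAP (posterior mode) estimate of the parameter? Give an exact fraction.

112/31

obs 1: x=6 → posterior Gamma(10, 5/2)
obs 2: x=6 → posterior Gamma(16, 7/2)
obs 3: x=6 → posterior Gamma(22, 9/2)
obs 4: x=3 → posterior Gamma(25, 11/2)
obs 5: x=1 → posterior Gamma(26, 13/2)
obs 6: x=4 → posterior Gamma(30, 15/2)
obs 7: x=1 → posterior Gamma(31, 17/2)
obs 8: x=2 → posterior Gamma(33, 19/2)
obs 9: x=5 → posterior Gamma(38, 21/2)
obs 10: x=4 → posterior Gamma(42, 23/2)
obs 11: x=6 → posterior Gamma(48, 25/2)
obs 12: x=2 → posterior Gamma(50, 27/2)
obs 13: x=4 → posterior Gamma(54, 29/2)
obs 14: x=3 → posterior Gamma(57, 31/2)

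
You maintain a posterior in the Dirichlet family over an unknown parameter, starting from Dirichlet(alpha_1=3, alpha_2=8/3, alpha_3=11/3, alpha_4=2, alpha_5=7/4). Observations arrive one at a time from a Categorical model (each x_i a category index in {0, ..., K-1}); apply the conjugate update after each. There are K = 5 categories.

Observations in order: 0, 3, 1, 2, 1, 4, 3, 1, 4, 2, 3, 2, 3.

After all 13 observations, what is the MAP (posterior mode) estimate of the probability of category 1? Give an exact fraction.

56/253

obs 1: x=0 → posterior Dirichlet(4, 8/3, 11/3, 2, 7/4)
obs 2: x=3 → posterior Dirichlet(4, 8/3, 11/3, 3, 7/4)
obs 3: x=1 → posterior Dirichlet(4, 11/3, 11/3, 3, 7/4)
obs 4: x=2 → posterior Dirichlet(4, 11/3, 14/3, 3, 7/4)
obs 5: x=1 → posterior Dirichlet(4, 14/3, 14/3, 3, 7/4)
obs 6: x=4 → posterior Dirichlet(4, 14/3, 14/3, 3, 11/4)
obs 7: x=3 → posterior Dirichlet(4, 14/3, 14/3, 4, 11/4)
obs 8: x=1 → posterior Dirichlet(4, 17/3, 14/3, 4, 11/4)
obs 9: x=4 → posterior Dirichlet(4, 17/3, 14/3, 4, 15/4)
obs 10: x=2 → posterior Dirichlet(4, 17/3, 17/3, 4, 15/4)
obs 11: x=3 → posterior Dirichlet(4, 17/3, 17/3, 5, 15/4)
obs 12: x=2 → posterior Dirichlet(4, 17/3, 20/3, 5, 15/4)
obs 13: x=3 → posterior Dirichlet(4, 17/3, 20/3, 6, 15/4)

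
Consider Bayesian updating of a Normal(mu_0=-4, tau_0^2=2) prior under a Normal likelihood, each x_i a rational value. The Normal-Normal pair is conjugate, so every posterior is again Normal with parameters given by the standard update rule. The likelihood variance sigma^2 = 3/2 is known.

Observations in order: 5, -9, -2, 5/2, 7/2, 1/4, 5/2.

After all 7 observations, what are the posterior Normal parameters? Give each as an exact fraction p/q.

obs 1: x=5 → posterior Normal(8/7, 6/7)
obs 2: x=-9 → posterior Normal(-28/11, 6/11)
obs 3: x=-2 → posterior Normal(-12/5, 2/5)
obs 4: x=5/2 → posterior Normal(-26/19, 6/19)
obs 5: x=7/2 → posterior Normal(-12/23, 6/23)
obs 6: x=1/4 → posterior Normal(-11/27, 2/9)
obs 7: x=5/2 → posterior Normal(-1/31, 6/31)

mu_0=-1/31, tau_0^2=6/31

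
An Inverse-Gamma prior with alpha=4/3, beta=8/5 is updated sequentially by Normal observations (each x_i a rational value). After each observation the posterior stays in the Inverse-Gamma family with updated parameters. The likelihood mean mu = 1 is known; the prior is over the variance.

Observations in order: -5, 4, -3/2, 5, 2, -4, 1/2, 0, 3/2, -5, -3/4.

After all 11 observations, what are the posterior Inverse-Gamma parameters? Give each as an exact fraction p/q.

alpha=41/6, beta=10961/160

obs 1: x=-5 → posterior Inverse-Gamma(11/6, 98/5)
obs 2: x=4 → posterior Inverse-Gamma(7/3, 241/10)
obs 3: x=-3/2 → posterior Inverse-Gamma(17/6, 1089/40)
obs 4: x=5 → posterior Inverse-Gamma(10/3, 1409/40)
obs 5: x=2 → posterior Inverse-Gamma(23/6, 1429/40)
obs 6: x=-4 → posterior Inverse-Gamma(13/3, 1929/40)
obs 7: x=1/2 → posterior Inverse-Gamma(29/6, 967/20)
obs 8: x=0 → posterior Inverse-Gamma(16/3, 977/20)
obs 9: x=3/2 → posterior Inverse-Gamma(35/6, 1959/40)
obs 10: x=-5 → posterior Inverse-Gamma(19/3, 2679/40)
obs 11: x=-3/4 → posterior Inverse-Gamma(41/6, 10961/160)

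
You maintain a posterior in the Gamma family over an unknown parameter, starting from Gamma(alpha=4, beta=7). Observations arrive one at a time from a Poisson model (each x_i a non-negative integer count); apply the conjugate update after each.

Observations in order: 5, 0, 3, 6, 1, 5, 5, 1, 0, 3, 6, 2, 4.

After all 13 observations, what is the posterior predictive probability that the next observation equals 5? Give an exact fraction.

152137224912109568000000000000000000000000000000000000000000000/2927697131634283506545252779244055933229227262837159465972420161

obs 1: x=5 → posterior Gamma(9, 8)
obs 2: x=0 → posterior Gamma(9, 9)
obs 3: x=3 → posterior Gamma(12, 10)
obs 4: x=6 → posterior Gamma(18, 11)
obs 5: x=1 → posterior Gamma(19, 12)
obs 6: x=5 → posterior Gamma(24, 13)
obs 7: x=5 → posterior Gamma(29, 14)
obs 8: x=1 → posterior Gamma(30, 15)
obs 9: x=0 → posterior Gamma(30, 16)
obs 10: x=3 → posterior Gamma(33, 17)
obs 11: x=6 → posterior Gamma(39, 18)
obs 12: x=2 → posterior Gamma(41, 19)
obs 13: x=4 → posterior Gamma(45, 20)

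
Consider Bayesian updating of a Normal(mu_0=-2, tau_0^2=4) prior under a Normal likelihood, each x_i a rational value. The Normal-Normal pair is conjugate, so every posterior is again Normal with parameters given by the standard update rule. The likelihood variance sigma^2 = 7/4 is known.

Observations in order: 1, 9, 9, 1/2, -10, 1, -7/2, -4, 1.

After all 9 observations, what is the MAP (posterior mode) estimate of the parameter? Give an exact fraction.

obs 1: x=1 → posterior Normal(2/23, 28/23)
obs 2: x=9 → posterior Normal(146/39, 28/39)
obs 3: x=9 → posterior Normal(58/11, 28/55)
obs 4: x=1/2 → posterior Normal(298/71, 28/71)
obs 5: x=-10 → posterior Normal(46/29, 28/87)
obs 6: x=1 → posterior Normal(154/103, 28/103)
obs 7: x=-7/2 → posterior Normal(14/17, 4/17)
obs 8: x=-4 → posterior Normal(34/135, 28/135)
obs 9: x=1 → posterior Normal(50/151, 28/151)

50/151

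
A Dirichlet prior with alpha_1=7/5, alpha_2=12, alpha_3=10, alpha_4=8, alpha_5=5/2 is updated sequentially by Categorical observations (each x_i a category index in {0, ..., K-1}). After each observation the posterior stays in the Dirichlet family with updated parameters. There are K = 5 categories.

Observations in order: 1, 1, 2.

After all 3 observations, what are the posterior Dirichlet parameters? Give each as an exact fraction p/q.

obs 1: x=1 → posterior Dirichlet(7/5, 13, 10, 8, 5/2)
obs 2: x=1 → posterior Dirichlet(7/5, 14, 10, 8, 5/2)
obs 3: x=2 → posterior Dirichlet(7/5, 14, 11, 8, 5/2)

alpha_1=7/5, alpha_2=14, alpha_3=11, alpha_4=8, alpha_5=5/2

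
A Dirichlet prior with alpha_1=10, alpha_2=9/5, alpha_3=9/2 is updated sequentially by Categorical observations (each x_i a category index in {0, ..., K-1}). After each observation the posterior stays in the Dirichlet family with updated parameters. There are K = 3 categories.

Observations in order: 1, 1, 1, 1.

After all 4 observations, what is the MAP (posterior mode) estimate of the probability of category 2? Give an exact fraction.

obs 1: x=1 → posterior Dirichlet(10, 14/5, 9/2)
obs 2: x=1 → posterior Dirichlet(10, 19/5, 9/2)
obs 3: x=1 → posterior Dirichlet(10, 24/5, 9/2)
obs 4: x=1 → posterior Dirichlet(10, 29/5, 9/2)

35/173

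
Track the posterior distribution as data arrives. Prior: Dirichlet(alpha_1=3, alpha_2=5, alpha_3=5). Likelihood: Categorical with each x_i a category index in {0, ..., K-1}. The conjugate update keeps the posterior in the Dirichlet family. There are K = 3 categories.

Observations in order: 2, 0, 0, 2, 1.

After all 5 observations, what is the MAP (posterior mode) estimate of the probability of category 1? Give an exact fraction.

obs 1: x=2 → posterior Dirichlet(3, 5, 6)
obs 2: x=0 → posterior Dirichlet(4, 5, 6)
obs 3: x=0 → posterior Dirichlet(5, 5, 6)
obs 4: x=2 → posterior Dirichlet(5, 5, 7)
obs 5: x=1 → posterior Dirichlet(5, 6, 7)

1/3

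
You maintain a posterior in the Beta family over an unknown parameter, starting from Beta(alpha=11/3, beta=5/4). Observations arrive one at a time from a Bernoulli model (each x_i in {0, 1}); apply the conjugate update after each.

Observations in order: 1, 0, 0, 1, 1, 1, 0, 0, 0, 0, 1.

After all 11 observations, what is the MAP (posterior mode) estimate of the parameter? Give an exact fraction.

92/167

obs 1: x=1 → posterior Beta(14/3, 5/4)
obs 2: x=0 → posterior Beta(14/3, 9/4)
obs 3: x=0 → posterior Beta(14/3, 13/4)
obs 4: x=1 → posterior Beta(17/3, 13/4)
obs 5: x=1 → posterior Beta(20/3, 13/4)
obs 6: x=1 → posterior Beta(23/3, 13/4)
obs 7: x=0 → posterior Beta(23/3, 17/4)
obs 8: x=0 → posterior Beta(23/3, 21/4)
obs 9: x=0 → posterior Beta(23/3, 25/4)
obs 10: x=0 → posterior Beta(23/3, 29/4)
obs 11: x=1 → posterior Beta(26/3, 29/4)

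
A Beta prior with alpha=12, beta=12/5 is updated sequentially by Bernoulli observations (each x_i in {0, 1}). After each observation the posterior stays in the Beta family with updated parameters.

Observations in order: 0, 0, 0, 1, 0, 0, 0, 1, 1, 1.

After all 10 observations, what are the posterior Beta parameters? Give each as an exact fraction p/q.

alpha=16, beta=42/5

obs 1: x=0 → posterior Beta(12, 17/5)
obs 2: x=0 → posterior Beta(12, 22/5)
obs 3: x=0 → posterior Beta(12, 27/5)
obs 4: x=1 → posterior Beta(13, 27/5)
obs 5: x=0 → posterior Beta(13, 32/5)
obs 6: x=0 → posterior Beta(13, 37/5)
obs 7: x=0 → posterior Beta(13, 42/5)
obs 8: x=1 → posterior Beta(14, 42/5)
obs 9: x=1 → posterior Beta(15, 42/5)
obs 10: x=1 → posterior Beta(16, 42/5)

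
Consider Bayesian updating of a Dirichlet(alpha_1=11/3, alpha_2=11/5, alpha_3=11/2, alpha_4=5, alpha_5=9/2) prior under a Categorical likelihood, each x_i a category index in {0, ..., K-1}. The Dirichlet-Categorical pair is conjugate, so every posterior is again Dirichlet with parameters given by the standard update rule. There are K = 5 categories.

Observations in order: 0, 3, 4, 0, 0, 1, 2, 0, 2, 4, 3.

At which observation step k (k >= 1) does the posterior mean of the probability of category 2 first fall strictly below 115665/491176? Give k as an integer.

k = 3

obs 1: x=0 → posterior Dirichlet(14/3, 11/5, 11/2, 5, 9/2)
obs 2: x=3 → posterior Dirichlet(14/3, 11/5, 11/2, 6, 9/2)
obs 3: x=4 → posterior Dirichlet(14/3, 11/5, 11/2, 6, 11/2)
obs 4: x=0 → posterior Dirichlet(17/3, 11/5, 11/2, 6, 11/2)
obs 5: x=0 → posterior Dirichlet(20/3, 11/5, 11/2, 6, 11/2)
obs 6: x=1 → posterior Dirichlet(20/3, 16/5, 11/2, 6, 11/2)
obs 7: x=2 → posterior Dirichlet(20/3, 16/5, 13/2, 6, 11/2)
obs 8: x=0 → posterior Dirichlet(23/3, 16/5, 13/2, 6, 11/2)
obs 9: x=2 → posterior Dirichlet(23/3, 16/5, 15/2, 6, 11/2)
obs 10: x=4 → posterior Dirichlet(23/3, 16/5, 15/2, 6, 13/2)
obs 11: x=3 → posterior Dirichlet(23/3, 16/5, 15/2, 7, 13/2)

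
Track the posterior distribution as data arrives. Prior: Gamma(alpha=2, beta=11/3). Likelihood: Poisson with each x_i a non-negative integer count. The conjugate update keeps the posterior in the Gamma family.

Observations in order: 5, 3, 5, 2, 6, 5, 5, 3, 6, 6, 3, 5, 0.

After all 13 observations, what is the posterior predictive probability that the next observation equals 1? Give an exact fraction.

obs 1: x=5 → posterior Gamma(7, 14/3)
obs 2: x=3 → posterior Gamma(10, 17/3)
obs 3: x=5 → posterior Gamma(15, 20/3)
obs 4: x=2 → posterior Gamma(17, 23/3)
obs 5: x=6 → posterior Gamma(23, 26/3)
obs 6: x=5 → posterior Gamma(28, 29/3)
obs 7: x=5 → posterior Gamma(33, 32/3)
obs 8: x=3 → posterior Gamma(36, 35/3)
obs 9: x=6 → posterior Gamma(42, 38/3)
obs 10: x=6 → posterior Gamma(48, 41/3)
obs 11: x=3 → posterior Gamma(51, 44/3)
obs 12: x=5 → posterior Gamma(56, 47/3)
obs 13: x=0 → posterior Gamma(56, 50/3)

23314683517128287348896265029907226562500000000000000000000000000000000000000000000000000000000000/192187247665996574649784037172362454714203359776284604056391689607813402008808263104318930651299413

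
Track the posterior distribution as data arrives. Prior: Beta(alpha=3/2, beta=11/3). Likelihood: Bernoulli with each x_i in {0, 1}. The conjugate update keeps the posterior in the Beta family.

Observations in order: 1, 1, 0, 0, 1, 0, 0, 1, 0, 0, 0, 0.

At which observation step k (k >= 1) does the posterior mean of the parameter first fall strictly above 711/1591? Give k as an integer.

k = 2

obs 1: x=1 → posterior Beta(5/2, 11/3)
obs 2: x=1 → posterior Beta(7/2, 11/3)
obs 3: x=0 → posterior Beta(7/2, 14/3)
obs 4: x=0 → posterior Beta(7/2, 17/3)
obs 5: x=1 → posterior Beta(9/2, 17/3)
obs 6: x=0 → posterior Beta(9/2, 20/3)
obs 7: x=0 → posterior Beta(9/2, 23/3)
obs 8: x=1 → posterior Beta(11/2, 23/3)
obs 9: x=0 → posterior Beta(11/2, 26/3)
obs 10: x=0 → posterior Beta(11/2, 29/3)
obs 11: x=0 → posterior Beta(11/2, 32/3)
obs 12: x=0 → posterior Beta(11/2, 35/3)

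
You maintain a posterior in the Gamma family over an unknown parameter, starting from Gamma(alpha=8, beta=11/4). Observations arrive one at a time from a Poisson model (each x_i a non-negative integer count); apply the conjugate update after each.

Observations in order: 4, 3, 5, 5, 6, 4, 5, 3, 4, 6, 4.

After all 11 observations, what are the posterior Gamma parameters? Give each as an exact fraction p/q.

obs 1: x=4 → posterior Gamma(12, 15/4)
obs 2: x=3 → posterior Gamma(15, 19/4)
obs 3: x=5 → posterior Gamma(20, 23/4)
obs 4: x=5 → posterior Gamma(25, 27/4)
obs 5: x=6 → posterior Gamma(31, 31/4)
obs 6: x=4 → posterior Gamma(35, 35/4)
obs 7: x=5 → posterior Gamma(40, 39/4)
obs 8: x=3 → posterior Gamma(43, 43/4)
obs 9: x=4 → posterior Gamma(47, 47/4)
obs 10: x=6 → posterior Gamma(53, 51/4)
obs 11: x=4 → posterior Gamma(57, 55/4)

alpha=57, beta=55/4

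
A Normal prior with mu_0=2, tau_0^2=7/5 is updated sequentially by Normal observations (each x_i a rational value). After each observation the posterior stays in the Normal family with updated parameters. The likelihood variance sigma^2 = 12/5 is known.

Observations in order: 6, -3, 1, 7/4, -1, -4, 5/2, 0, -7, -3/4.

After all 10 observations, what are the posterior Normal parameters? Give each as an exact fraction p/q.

mu_0=-15/164, tau_0^2=42/205

obs 1: x=6 → posterior Normal(66/19, 84/95)
obs 2: x=-3 → posterior Normal(45/26, 42/65)
obs 3: x=1 → posterior Normal(52/33, 28/55)
obs 4: x=7/4 → posterior Normal(257/160, 21/50)
obs 5: x=-1 → posterior Normal(229/188, 84/235)
obs 6: x=-4 → posterior Normal(13/24, 14/45)
obs 7: x=5/2 → posterior Normal(187/244, 84/305)
obs 8: x=0 → posterior Normal(11/16, 21/85)
obs 9: x=-7 → posterior Normal(-3/100, 28/125)
obs 10: x=-3/4 → posterior Normal(-15/164, 42/205)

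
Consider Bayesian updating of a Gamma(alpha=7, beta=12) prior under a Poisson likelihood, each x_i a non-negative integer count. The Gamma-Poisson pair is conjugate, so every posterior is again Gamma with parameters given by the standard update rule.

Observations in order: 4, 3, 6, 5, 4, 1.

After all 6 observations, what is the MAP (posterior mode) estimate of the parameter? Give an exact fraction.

29/18

obs 1: x=4 → posterior Gamma(11, 13)
obs 2: x=3 → posterior Gamma(14, 14)
obs 3: x=6 → posterior Gamma(20, 15)
obs 4: x=5 → posterior Gamma(25, 16)
obs 5: x=4 → posterior Gamma(29, 17)
obs 6: x=1 → posterior Gamma(30, 18)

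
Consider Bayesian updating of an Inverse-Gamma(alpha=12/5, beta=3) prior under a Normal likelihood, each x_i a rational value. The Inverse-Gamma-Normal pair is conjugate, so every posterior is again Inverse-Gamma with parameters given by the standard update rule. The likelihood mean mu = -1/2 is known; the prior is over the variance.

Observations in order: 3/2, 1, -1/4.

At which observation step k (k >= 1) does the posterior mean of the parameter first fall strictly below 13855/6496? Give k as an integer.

obs 1: x=3/2 → posterior Inverse-Gamma(29/10, 5)
obs 2: x=1 → posterior Inverse-Gamma(17/5, 49/8)
obs 3: x=-1/4 → posterior Inverse-Gamma(39/10, 197/32)

k = 3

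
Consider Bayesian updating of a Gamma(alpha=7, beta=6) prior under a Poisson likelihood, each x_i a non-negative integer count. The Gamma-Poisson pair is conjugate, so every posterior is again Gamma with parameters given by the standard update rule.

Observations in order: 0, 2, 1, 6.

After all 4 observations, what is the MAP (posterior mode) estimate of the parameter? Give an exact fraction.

obs 1: x=0 → posterior Gamma(7, 7)
obs 2: x=2 → posterior Gamma(9, 8)
obs 3: x=1 → posterior Gamma(10, 9)
obs 4: x=6 → posterior Gamma(16, 10)

3/2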